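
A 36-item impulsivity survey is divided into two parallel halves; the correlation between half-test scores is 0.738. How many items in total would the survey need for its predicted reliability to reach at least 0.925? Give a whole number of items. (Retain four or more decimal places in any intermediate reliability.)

79

r_full = 2(0.738)/(1 + 0.738) = 0.8493
n = r_tgt(1 − r_full) / [r_full(1 − r_tgt)] = 0.925 × 0.1507 / (0.8493 × 0.075) ≈ 2.1884
Required items = 2.1884 × 36 = 78.78, so 79 items.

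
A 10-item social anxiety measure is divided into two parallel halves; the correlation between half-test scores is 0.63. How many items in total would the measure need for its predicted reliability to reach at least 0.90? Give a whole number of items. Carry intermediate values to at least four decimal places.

27

Corrected full-test reliability: r_full = 2 × 0.63 / (1 + 0.63) ≈ 0.7730
Solve Spearman-Brown for n: n = 0.90(1 − 0.7730) / [0.7730(1 − 0.90)] = 2.6429
Items = 2.6429 × 10 ≈ 26.43 → 27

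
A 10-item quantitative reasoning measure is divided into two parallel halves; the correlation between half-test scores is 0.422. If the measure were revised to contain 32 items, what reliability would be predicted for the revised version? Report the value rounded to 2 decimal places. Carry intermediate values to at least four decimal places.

Full-test reliability from the split-half r: r_full = 2(0.422)/(1 + 0.422) = 0.5935
Then adjust to 32 items: n = 32/10 = 3.2000
r_new = n·r_full / (1 + (n − 1)·r_full) = 1.8992 / 2.3057 ≈ 0.8237

0.82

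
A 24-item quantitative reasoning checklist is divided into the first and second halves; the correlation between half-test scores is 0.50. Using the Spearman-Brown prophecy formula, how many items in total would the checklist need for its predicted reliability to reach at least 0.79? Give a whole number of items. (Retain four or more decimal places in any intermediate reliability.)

46

r_full = 2(0.50)/(1 + 0.50) = 0.6667
n = r_tgt(1 − r_full) / [r_full(1 − r_tgt)] = 0.79 × 0.3333 / (0.6667 × 0.21) ≈ 1.8807
Required items = 1.8807 × 24 = 45.14, so 46 items.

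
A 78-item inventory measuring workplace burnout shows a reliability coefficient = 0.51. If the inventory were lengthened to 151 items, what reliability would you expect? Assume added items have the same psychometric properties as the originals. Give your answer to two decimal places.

Length ratio n = 151/78 = 1.9359
r_new = (1.9359 × 0.51) / (1 + (1.9359 − 1) × 0.51)
     = 0.9873 / 1.4773 = 0.6683

0.67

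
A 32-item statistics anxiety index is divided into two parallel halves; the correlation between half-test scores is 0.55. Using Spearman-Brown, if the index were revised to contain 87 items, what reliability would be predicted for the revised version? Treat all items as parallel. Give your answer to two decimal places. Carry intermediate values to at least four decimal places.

Full-test reliability from the split-half r: r_full = 2(0.55)/(1 + 0.55) = 0.7097
Length factor from 32 to 87 items: n = 87/32 = 2.7188
r_new = n·r_full / (1 + (n − 1)·r_full) = 1.9295 / 2.2198 ≈ 0.8692

0.87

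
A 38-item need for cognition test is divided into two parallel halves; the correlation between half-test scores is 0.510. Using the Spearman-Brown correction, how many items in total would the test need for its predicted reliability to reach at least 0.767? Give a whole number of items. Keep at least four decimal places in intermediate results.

Corrected full-test reliability: r_full = 2 × 0.510 / (1 + 0.510) ≈ 0.6755
Solve Spearman-Brown for n: n = 0.767(1 − 0.6755) / [0.6755(1 − 0.767)] = 1.5814
Items = 1.5814 × 38 ≈ 60.09 → 61

61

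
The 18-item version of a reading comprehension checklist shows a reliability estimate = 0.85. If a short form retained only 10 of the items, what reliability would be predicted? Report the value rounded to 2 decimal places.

0.76

n = 10/18 = 0.5556
By Spearman-Brown, r_new = n r / (1 + (n − 1) r).
r_new = 0.5556·0.85 / [1 + (0.5556 − 1)·0.85]
r_new = 0.4723 / 0.6223 ≈ 0.7590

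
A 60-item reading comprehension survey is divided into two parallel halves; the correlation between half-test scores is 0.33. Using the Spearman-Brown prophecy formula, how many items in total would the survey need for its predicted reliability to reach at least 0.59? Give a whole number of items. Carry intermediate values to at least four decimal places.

88

r_full = 2(0.33)/(1 + 0.33) = 0.4962
n = r_tgt(1 − r_full) / [r_full(1 − r_tgt)] = 0.59 × 0.5038 / (0.4962 × 0.41) ≈ 1.4611
Items = 1.4611 × 60 ≈ 87.67 → 88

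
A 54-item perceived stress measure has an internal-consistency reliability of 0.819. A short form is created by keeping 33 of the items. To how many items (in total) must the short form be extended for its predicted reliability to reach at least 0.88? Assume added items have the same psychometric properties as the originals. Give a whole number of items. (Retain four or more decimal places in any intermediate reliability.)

First, r for the 33-item form: n = 33/54 = 0.6111, so r_33 = 0.6111·0.819/(1 + (0.6111 − 1)·0.819) = 0.7344
Length factor from the short form to reach 0.88: n' = 0.88(1 − 0.7344) / [0.7344(1 − 0.88)] ≈ 2.6521
Total items = 2.6521 × 33 = 87.52, rounded up to 88.

88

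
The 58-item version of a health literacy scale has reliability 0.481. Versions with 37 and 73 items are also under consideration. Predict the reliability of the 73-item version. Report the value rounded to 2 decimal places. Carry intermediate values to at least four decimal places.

0.54

Only the ratio of lengths matters: n = 73/58 = 1.2586
r_{73} = n·r / (1 + (n − 1)·r) = 0.6054 / 1.1244 ≈ 0.5384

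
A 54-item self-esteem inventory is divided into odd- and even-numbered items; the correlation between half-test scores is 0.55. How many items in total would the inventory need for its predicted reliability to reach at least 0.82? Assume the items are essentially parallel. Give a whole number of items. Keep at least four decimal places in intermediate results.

r_full = 2(0.55)/(1 + 0.55) = 0.7097
n = r_tgt(1 − r_full) / [r_full(1 − r_tgt)] = 0.82 × 0.2903 / (0.7097 × 0.18) ≈ 1.8634
Required items = 1.8634 × 54 = 100.62, so 101 items.

101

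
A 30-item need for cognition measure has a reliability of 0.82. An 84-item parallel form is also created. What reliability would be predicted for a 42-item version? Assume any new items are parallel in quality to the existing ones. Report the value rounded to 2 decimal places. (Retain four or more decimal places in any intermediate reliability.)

Only the ratio of lengths matters: n = 42/30 = 1.4000
r_{42} = n·r / (1 + (n − 1)·r) = 1.1480 / 1.3280 ≈ 0.8645

0.86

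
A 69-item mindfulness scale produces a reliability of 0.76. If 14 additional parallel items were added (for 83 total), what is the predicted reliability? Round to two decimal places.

The new length is 83/69 = 1.2029 times the old.
r_new = 1.2029·0.76 / [1 + (1.2029 − 1)·0.76]
r_new = 0.9142 / 1.1542 ≈ 0.7921

0.79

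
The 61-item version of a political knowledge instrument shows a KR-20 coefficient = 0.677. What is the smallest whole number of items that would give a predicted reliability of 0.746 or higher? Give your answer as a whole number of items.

Invert Spearman-Brown to solve for n:
n = r*(1 − r) / [ r (1 − r*) ]
n = 0.746 × (1 − 0.677) / [ 0.677 × (1 − 0.746) ]
n = 0.240958 / 0.171958 ≈ 1.4013
So the test needs 1.4013 × 61 ≈ 85.48 items; rounding up, 86.

86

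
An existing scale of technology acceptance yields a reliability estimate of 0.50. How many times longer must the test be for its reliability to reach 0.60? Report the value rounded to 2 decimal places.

Invert Spearman-Brown to solve for n:
n = r_target (1 − r_old) / [ r_old (1 − r_target) ]
n = 0.60(1 − 0.50) / [0.50(1 − 0.60)]
  = 0.3000 / 0.2000 = 1.5000

1.50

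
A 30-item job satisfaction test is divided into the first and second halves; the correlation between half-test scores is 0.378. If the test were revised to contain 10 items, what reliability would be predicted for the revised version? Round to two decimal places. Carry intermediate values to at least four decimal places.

Spearman-Brown correction (n = 2): r_full = 2·0.378/(1 + 0.378) = 0.5486
Length factor from 30 to 10 items: n = 10/30 = 0.3333
r_new = n·r_full / (1 + (n − 1)·r_full) = 0.1828 / 0.6342 ≈ 0.2882

0.29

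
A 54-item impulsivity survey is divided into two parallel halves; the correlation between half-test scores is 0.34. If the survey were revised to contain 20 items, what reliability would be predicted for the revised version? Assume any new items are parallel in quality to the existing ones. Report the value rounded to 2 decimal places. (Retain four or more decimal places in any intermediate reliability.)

First correct the split-half correlation to full-test reliability: r_full = 2 × 0.34 / (1 + 0.34) ≈ 0.5075
Length factor from 54 to 20 items: n = 20/54 = 0.3704
r_new = n·r_full / (1 + (n − 1)·r_full) = 0.1880 / 0.6805 ≈ 0.2763

0.28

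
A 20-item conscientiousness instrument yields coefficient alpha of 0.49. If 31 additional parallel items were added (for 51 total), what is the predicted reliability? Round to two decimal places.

0.71

The new length is 51/20 = 2.55 times the old.
r_new = (2.55 × 0.49) / (1 + (2.55 − 1) × 0.49)
r_new = 1.2495 / 1.7595 ≈ 0.7101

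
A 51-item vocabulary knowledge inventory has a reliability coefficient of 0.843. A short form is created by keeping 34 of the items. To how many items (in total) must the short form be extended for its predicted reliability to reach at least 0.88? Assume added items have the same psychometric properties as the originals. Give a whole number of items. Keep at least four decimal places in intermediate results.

First, r for the 34-item form: n = 34/51 = 0.6667, so r_34 = 0.6667·0.843/(1 + (0.6667 − 1)·0.843) = 0.7816
Length factor from the short form to reach 0.88: n' = 0.88(1 − 0.7816) / [0.7816(1 − 0.88)] ≈ 2.0491
Total items = 2.0491 × 34 = 69.67, rounded up to 70.

70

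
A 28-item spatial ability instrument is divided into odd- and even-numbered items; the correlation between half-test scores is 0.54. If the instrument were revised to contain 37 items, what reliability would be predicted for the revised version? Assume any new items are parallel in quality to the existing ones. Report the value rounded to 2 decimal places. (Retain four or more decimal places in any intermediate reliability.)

0.76

Spearman-Brown correction (n = 2): r_full = 2·0.54/(1 + 0.54) = 0.7013
Then adjust to 37 items: n = 37/28 = 1.3214
r_new = n·r_full / (1 + (n − 1)·r_full) = 0.9267 / 1.2254 ≈ 0.7562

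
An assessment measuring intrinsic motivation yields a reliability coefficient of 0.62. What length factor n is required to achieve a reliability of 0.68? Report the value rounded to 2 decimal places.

Invert Spearman-Brown to solve for n:
n = r*(1 − r) / [ r (1 − r*) ]
n = [0.68 × 0.38] / [0.62 × 0.32]
n = 0.2584 / 0.1984 ≈ 1.3024

1.30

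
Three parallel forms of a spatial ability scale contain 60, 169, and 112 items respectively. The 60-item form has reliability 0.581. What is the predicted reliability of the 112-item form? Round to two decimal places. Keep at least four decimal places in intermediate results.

The 169-item form is not needed; work directly from the 60-item form with n = 112/60 = 1.8667.
r_{112} = n·r / (1 + (n − 1)·r) = 1.0846 / 1.5036 ≈ 0.7213

0.72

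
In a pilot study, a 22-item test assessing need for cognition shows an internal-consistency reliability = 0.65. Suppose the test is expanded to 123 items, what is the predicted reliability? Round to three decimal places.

0.912

n = 123/22 = 5.5909
r_new = 5.5909·0.65 / [1 + (5.5909 − 1)·0.65]
r_new = 3.6341 / 3.9841 ≈ 0.9122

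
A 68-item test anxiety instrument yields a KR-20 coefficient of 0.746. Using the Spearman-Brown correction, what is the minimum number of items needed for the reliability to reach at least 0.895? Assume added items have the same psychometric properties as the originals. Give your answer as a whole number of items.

Spearman-Brown solved for the length factor n:
n = r*(1 − r) / [ r (1 − r*) ]
n = 0.895 × (1 − 0.746) / [ 0.746 × (1 − 0.895) ]
n = 0.227330 / 0.078330 ≈ 2.9022
So the test needs 2.9022 × 68 ≈ 197.35 items; rounding up, 198.

198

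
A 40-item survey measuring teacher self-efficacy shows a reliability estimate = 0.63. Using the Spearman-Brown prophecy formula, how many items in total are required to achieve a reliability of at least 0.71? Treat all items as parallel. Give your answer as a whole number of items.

Rearranging the Spearman-Brown formula for n,
n = r_target (1 − r_old) / [ r_old (1 − r_target) ]
n = 0.71 × (1 − 0.63) / [ 0.63 × (1 − 0.71) ]
  = 0.2627 / 0.1827 = 1.4379
So the test needs 1.4379 × 40 ≈ 57.52 items; rounding up, 58.

58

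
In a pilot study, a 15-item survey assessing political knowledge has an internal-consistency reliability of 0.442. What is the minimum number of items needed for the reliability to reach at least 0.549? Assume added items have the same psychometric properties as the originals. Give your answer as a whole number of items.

Rearranging the Spearman-Brown formula for n,
n = r_target (1 − r_old) / [ r_old (1 − r_target) ]
n = 0.549 × (1 − 0.442) / [ 0.442 × (1 − 0.549) ]
n = 0.306342 / 0.199342 ≈ 1.5368
Items needed = n × 15 = 1.5368 × 15 ≈ 23.05 → round up to 24

24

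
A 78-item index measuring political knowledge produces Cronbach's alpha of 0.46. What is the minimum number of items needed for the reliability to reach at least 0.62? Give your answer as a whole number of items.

Spearman-Brown solved for the length factor n:
n = r*(1 − r) / [ r (1 − r*) ]
n = 0.62(1 − 0.46) / [0.46(1 − 0.62)]
n = 0.3348 / 0.1748 ≈ 1.9153
1.9153 × 78 = 149.39 → 150 items

150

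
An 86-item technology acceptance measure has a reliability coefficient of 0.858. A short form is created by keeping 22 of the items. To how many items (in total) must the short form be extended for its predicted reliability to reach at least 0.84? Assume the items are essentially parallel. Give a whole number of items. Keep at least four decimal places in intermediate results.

First, r for the 22-item form: n = 22/86 = 0.2558, so r_22 = 0.2558·0.858/(1 + (0.2558 − 1)·0.858) = 0.6072
Then solve for n' with r_old = 0.6072, r_target = 0.84: n' = 0.84(1 − 0.6072)/[0.6072(1 − 0.84)] = 3.3962
Items = 3.3962 × 22 ≈ 74.72 → 75

75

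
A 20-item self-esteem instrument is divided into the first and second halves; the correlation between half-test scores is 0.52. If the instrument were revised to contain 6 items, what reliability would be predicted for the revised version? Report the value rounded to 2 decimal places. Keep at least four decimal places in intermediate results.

0.39

Spearman-Brown correction (n = 2): r_full = 2·0.52/(1 + 0.52) = 0.6842
Then adjust to 6 items: n = 6/20 = 0.3000
r_new = n·r_full / (1 + (n − 1)·r_full) = 0.2053 / 0.5211 ≈ 0.3940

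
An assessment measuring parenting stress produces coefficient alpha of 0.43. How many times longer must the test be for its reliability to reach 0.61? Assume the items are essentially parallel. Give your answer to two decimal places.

n = [0.61 × 0.57] / [0.43 × 0.39]
  = 0.3477 / 0.1677 = 2.0733

2.07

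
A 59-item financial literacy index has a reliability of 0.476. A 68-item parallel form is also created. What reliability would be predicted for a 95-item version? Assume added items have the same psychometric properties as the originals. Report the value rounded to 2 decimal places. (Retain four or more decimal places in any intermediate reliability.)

0.59

Only the ratio of lengths matters: n = 95/59 = 1.6102
r_{95} = n·r / (1 + (n − 1)·r) = 0.7665 / 1.2905 ≈ 0.5940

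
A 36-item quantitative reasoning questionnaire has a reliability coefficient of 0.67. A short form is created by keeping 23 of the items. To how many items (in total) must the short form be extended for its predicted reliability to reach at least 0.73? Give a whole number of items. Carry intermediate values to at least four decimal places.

48

First, r for the 23-item form: n = 23/36 = 0.6389, so r_23 = 0.6389·0.67/(1 + (0.6389 − 1)·0.67) = 0.5647
Then solve for n' with r_old = 0.5647, r_target = 0.73: n' = 0.73(1 − 0.5647)/[0.5647(1 − 0.73)] = 2.0842
Total items = 2.0842 × 23 = 47.94, rounded up to 48.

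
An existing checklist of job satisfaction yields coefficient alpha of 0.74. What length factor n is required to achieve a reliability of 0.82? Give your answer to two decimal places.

Rearranging the Spearman-Brown formula for n,
n = r_target (1 − r_old) / [ r_old (1 − r_target) ]
n = 0.82 × (1 − 0.74) / [ 0.74 × (1 − 0.82) ]
  = 0.2132 / 0.1332 = 1.6006

1.60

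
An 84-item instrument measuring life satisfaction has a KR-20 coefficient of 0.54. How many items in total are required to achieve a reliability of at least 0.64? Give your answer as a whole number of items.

Invert Spearman-Brown to solve for n:
n = r*(1 − r) / [ r (1 − r*) ]
n = [0.64 × 0.46] / [0.54 × 0.36]
n = 0.2944 / 0.1944 ≈ 1.5144
1.5144 × 84 = 127.21 → 128 items

128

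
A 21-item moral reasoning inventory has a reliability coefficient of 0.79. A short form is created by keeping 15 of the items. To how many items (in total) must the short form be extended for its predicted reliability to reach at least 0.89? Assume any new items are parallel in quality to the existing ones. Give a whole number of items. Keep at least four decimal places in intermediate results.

First, r for the 15-item form: n = 15/21 = 0.7143, so r_15 = 0.7143·0.79/(1 + (0.7143 − 1)·0.79) = 0.7288
Then solve for n' with r_old = 0.7288, r_target = 0.89: n' = 0.89(1 − 0.7288)/[0.7288(1 − 0.89)] = 3.0108
Total items = 3.0108 × 15 = 45.16, rounded up to 46.

46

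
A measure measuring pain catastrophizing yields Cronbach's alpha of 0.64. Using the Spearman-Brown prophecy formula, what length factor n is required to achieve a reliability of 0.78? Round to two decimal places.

Rearranging the Spearman-Brown formula for n,
n = r_target (1 − r_old) / [ r_old (1 − r_target) ]
n = 0.78 × (1 − 0.64) / [ 0.64 × (1 − 0.78) ]
  = 0.2808 / 0.1408 = 1.9943

1.99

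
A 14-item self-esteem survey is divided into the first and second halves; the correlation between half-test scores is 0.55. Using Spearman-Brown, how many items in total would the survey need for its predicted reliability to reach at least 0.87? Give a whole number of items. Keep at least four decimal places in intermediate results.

39

r_full = 2(0.55)/(1 + 0.55) = 0.7097
Solve Spearman-Brown for n: n = 0.87(1 − 0.7097) / [0.7097(1 − 0.87)] = 2.7375
Required items = 2.7375 × 14 = 38.32, so 39 items.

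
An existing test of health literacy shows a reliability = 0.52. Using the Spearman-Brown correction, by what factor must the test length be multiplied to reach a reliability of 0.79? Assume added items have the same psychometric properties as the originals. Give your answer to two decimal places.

Rearranging the Spearman-Brown formula for n,
n = r*(1 − r) / [ r (1 − r*) ]
n = [0.79 × 0.48] / [0.52 × 0.21]
n = 0.3792 / 0.1092 ≈ 3.4725

3.47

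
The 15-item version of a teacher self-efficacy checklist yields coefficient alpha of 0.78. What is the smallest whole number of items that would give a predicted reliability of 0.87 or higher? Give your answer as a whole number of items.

29

Rearranging the Spearman-Brown formula for n,
n = r_target (1 − r_old) / [ r_old (1 − r_target) ]
n = 0.87 × (1 − 0.78) / [ 0.78 × (1 − 0.87) ]
  = 0.1914 / 0.1014 = 1.8876
1.8876 × 15 = 28.31 → 29 items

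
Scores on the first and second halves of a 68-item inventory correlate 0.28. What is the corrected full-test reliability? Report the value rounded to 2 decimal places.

The full test is twice the length of either half (n = 2).
r_full = 2r_hh / (1 + r_hh) = 2 × 0.28 / (1 + 0.28)
       = 0.5600 / 1.2800 = 0.4375

0.44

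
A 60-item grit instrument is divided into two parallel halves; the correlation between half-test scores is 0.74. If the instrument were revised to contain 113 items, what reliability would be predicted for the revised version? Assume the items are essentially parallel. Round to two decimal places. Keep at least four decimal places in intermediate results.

Full-test reliability from the split-half r: r_full = 2(0.74)/(1 + 0.74) = 0.8506
Length factor from 60 to 113 items: n = 113/60 = 1.8833
r_new = n·r_full / (1 + (n − 1)·r_full) = 1.6019 / 1.7513 ≈ 0.9147

0.91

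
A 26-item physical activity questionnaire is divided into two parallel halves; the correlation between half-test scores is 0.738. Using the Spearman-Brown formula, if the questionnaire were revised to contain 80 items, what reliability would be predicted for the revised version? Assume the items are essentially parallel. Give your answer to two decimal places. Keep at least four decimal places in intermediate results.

Spearman-Brown correction (n = 2): r_full = 2·0.738/(1 + 0.738) = 0.8493
Length factor from 26 to 80 items: n = 80/26 = 3.0769
r_new = n·r_full / (1 + (n − 1)·r_full) = 2.6132 / 2.7639 ≈ 0.9455

0.95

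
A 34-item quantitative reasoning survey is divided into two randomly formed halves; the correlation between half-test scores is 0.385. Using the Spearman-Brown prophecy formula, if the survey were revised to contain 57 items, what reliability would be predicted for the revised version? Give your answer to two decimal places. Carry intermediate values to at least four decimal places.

0.68

Spearman-Brown correction (n = 2): r_full = 2·0.385/(1 + 0.385) = 0.5560
Then adjust to 57 items: n = 57/34 = 1.6765
r_new = n·r_full / (1 + (n − 1)·r_full) = 0.9321 / 1.3761 ≈ 0.6773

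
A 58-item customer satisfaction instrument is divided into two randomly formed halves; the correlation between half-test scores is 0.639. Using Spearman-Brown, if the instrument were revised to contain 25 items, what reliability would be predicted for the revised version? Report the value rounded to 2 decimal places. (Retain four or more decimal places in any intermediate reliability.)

Spearman-Brown correction (n = 2): r_full = 2·0.639/(1 + 0.639) = 0.7797
Length factor from 58 to 25 items: n = 25/58 = 0.4310
r_new = n·r_full / (1 + (n − 1)·r_full) = 0.3361 / 0.5564 ≈ 0.6041

0.60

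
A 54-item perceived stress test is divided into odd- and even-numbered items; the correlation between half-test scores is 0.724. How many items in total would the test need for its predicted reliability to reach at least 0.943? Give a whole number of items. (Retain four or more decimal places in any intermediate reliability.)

r_full = 2(0.724)/(1 + 0.724) = 0.8399
n = r_tgt(1 − r_full) / [r_full(1 − r_tgt)] = 0.943 × 0.1601 / (0.8399 × 0.057) ≈ 3.1536
Required items = 3.1536 × 54 = 170.29, so 171 items.

171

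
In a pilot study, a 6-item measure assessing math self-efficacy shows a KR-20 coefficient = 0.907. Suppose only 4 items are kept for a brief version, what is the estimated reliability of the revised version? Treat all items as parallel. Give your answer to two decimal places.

0.87

The new length is 4/6 = 0.6667 times the old.
Spearman-Brown: r_new = n·r / (1 + (n − 1)·r)
r_new = (0.6667 × 0.907) / (1 + (0.6667 − 1) × 0.907)
r_new = 0.6047 / 0.6977 ≈ 0.8667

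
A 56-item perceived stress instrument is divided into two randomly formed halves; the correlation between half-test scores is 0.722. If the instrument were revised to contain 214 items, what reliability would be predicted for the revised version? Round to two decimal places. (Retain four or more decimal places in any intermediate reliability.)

0.95

Spearman-Brown correction (n = 2): r_full = 2·0.722/(1 + 0.722) = 0.8386
Then adjust to 214 items: n = 214/56 = 3.8214
r_new = n·r_full / (1 + (n − 1)·r_full) = 3.2046 / 3.3660 ≈ 0.9520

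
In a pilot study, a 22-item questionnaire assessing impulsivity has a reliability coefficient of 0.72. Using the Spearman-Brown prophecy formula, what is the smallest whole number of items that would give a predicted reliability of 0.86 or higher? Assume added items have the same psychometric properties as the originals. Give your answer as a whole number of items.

53

n = [0.86 × 0.28] / [0.72 × 0.14]
  = 0.2408 / 0.1008 = 2.3889
Items needed = n × 22 = 2.3889 × 22 ≈ 52.56 → round up to 53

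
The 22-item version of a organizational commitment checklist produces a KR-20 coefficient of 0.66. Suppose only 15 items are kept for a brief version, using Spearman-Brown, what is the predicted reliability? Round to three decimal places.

n = 15/22 = 0.6818
By Spearman-Brown, r_new = n r / (1 + (n − 1) r).
r_new = (0.6818 × 0.66) / (1 + (0.6818 − 1) × 0.66)
r_new = 0.4500 / 0.7900 ≈ 0.5696

0.570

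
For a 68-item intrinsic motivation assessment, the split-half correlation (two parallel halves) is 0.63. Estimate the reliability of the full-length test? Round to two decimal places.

0.77

Each half is half the length of the full test, so the full test is n = 2 times a half.
r_full = 2(0.63) / (1 + 0.63)
r_full = 1.2600 / 1.6300 ≈ 0.7730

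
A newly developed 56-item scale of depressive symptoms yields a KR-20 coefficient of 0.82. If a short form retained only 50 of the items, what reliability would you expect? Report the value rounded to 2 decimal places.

n = 50/56 = 0.8929
r_new = (0.8929 × 0.82) / (1 + (0.8929 − 1) × 0.82)
r_new = 0.7322 / 0.9122 ≈ 0.8027

0.80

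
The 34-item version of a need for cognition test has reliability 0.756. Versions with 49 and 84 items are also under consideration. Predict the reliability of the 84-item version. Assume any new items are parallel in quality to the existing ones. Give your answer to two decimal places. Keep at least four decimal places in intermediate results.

0.88

The 49-item form is not needed; work directly from the 34-item form with n = 84/34 = 2.4706.
r_{84} = n·r / (1 + (n − 1)·r) = 1.8678 / 2.1118 ≈ 0.8845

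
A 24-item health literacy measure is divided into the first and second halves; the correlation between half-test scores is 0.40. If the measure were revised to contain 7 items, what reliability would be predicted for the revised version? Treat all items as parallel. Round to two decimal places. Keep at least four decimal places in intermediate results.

Full-test reliability from the split-half r: r_full = 2(0.40)/(1 + 0.40) = 0.5714
Length factor from 24 to 7 items: n = 7/24 = 0.2917
r_new = n·r_full / (1 + (n − 1)·r_full) = 0.1667 / 0.5953 ≈ 0.2800

0.28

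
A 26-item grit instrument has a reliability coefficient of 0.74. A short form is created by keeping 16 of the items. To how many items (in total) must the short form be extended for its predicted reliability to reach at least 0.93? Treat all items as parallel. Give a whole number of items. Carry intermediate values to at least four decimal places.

Short-form reliability: n = 16/26 = 0.6154; r_16 = n·r/(1+(n−1)r) ≈ 0.6366
Then solve for n' with r_old = 0.6366, r_target = 0.93: n' = 0.93(1 − 0.6366)/[0.6366(1 − 0.93)] = 7.5841
Items = 7.5841 × 16 ≈ 121.35 → 122

122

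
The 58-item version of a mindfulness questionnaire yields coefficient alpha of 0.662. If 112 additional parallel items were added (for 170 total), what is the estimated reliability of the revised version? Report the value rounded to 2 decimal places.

0.85

Length ratio n = 170/58 = 2.931
Apply the Spearman-Brown prophecy formula, r' = nr / [1 + (n − 1)r]:
r_new = 2.931·0.662 / [1 + (2.931 − 1)·0.662]
r_new = 1.9403 / 2.2783 ≈ 0.8516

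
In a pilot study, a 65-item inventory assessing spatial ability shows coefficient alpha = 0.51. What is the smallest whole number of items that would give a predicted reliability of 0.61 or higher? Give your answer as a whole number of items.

98

n = 0.61(1 − 0.51) / [0.51(1 − 0.61)]
  = 0.2989 / 0.1989 = 1.5028
1.5028 × 65 = 97.68 → 98 items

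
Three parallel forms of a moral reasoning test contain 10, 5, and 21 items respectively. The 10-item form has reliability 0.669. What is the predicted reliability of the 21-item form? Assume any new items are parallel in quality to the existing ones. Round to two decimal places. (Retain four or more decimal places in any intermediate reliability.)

0.81

Only the ratio of lengths matters: n = 21/10 = 2.1000
r_{21} = n·r / (1 + (n − 1)·r) = 1.4049 / 1.7359 ≈ 0.8093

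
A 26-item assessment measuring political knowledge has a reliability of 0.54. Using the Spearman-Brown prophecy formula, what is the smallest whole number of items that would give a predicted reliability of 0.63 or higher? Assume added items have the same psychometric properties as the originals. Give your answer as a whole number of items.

Rearranging the Spearman-Brown formula for n,
n = r*(1 − r) / [ r (1 − r*) ]
n = 0.63(1 − 0.54) / [0.54(1 − 0.63)]
n = 0.2898 / 0.1998 ≈ 1.4505
So the test needs 1.4505 × 26 ≈ 37.71 items; rounding up, 38.

38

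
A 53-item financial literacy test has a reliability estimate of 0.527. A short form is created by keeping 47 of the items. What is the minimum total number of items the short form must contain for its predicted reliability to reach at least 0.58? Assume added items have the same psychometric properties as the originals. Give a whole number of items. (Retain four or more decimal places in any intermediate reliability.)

First, r for the 47-item form: n = 47/53 = 0.8868, so r_47 = 0.8868·0.527/(1 + (0.8868 − 1)·0.527) = 0.4970
Length factor from the short form to reach 0.58: n' = 0.58(1 − 0.4970) / [0.4970(1 − 0.58)] ≈ 1.3976
Items = 1.3976 × 47 ≈ 65.69 → 66

66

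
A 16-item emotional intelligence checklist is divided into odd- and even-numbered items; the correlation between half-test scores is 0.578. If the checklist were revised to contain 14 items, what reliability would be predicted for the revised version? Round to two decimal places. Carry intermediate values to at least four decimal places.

0.71

First correct the split-half correlation to full-test reliability: r_full = 2 × 0.578 / (1 + 0.578) ≈ 0.7326
Then adjust to 14 items: n = 14/16 = 0.8750
r_new = n·r_full / (1 + (n − 1)·r_full) = 0.6410 / 0.9084 ≈ 0.7056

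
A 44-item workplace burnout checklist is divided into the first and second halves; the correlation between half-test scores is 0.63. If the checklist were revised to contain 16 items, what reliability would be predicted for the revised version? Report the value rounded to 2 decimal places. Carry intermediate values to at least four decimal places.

0.55

First correct the split-half correlation to full-test reliability: r_full = 2 × 0.63 / (1 + 0.63) ≈ 0.7730
Then adjust to 16 items: n = 16/44 = 0.3636
r_new = n·r_full / (1 + (n − 1)·r_full) = 0.2811 / 0.5081 ≈ 0.5532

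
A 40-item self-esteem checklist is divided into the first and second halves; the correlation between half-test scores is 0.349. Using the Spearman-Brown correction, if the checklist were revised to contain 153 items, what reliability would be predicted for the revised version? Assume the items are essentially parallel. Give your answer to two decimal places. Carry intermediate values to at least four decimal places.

Spearman-Brown correction (n = 2): r_full = 2·0.349/(1 + 0.349) = 0.5174
Length factor from 40 to 153 items: n = 153/40 = 3.8250
r_new = n·r_full / (1 + (n − 1)·r_full) = 1.9791 / 2.4617 ≈ 0.8040

0.80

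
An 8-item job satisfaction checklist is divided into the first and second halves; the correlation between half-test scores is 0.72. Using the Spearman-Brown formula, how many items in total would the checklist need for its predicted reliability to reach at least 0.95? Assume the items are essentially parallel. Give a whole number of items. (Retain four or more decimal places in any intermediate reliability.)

30

r_full = 2(0.72)/(1 + 0.72) = 0.8372
Solve Spearman-Brown for n: n = 0.95(1 − 0.8372) / [0.8372(1 − 0.95)] = 3.6947
Items = 3.6947 × 8 ≈ 29.56 → 30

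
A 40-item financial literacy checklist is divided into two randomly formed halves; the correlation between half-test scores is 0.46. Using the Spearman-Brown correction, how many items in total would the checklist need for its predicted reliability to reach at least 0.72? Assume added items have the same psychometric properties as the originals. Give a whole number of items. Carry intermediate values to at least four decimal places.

r_full = 2(0.46)/(1 + 0.46) = 0.6301
n = r_tgt(1 − r_full) / [r_full(1 − r_tgt)] = 0.72 × 0.3699 / (0.6301 × 0.28) ≈ 1.5096
Required items = 1.5096 × 40 = 60.38, so 61 items.

61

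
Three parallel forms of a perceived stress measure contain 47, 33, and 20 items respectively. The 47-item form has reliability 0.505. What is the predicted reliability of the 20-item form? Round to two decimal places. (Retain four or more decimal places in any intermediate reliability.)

Only the ratio of lengths matters: n = 20/47 = 0.4255
r_{20} = n·r / (1 + (n − 1)·r) = 0.2149 / 0.7099 ≈ 0.3027

0.30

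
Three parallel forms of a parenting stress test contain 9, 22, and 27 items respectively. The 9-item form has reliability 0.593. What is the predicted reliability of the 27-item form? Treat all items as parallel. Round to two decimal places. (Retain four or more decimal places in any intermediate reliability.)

Only the ratio of lengths matters: n = 27/9 = 3.0000
r_{27} = n·r / (1 + (n − 1)·r) = 1.7790 / 2.1860 ≈ 0.8138

0.81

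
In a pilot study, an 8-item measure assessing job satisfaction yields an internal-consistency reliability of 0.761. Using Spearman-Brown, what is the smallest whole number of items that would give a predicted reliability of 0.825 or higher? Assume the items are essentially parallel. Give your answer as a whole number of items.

12

n = [0.825 × 0.239] / [0.761 × 0.175]
  = 0.197175 / 0.133175 = 1.4806
1.4806 × 8 = 11.84 → 12 items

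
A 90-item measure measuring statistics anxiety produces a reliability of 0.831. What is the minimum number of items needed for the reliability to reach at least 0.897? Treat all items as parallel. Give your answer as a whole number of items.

160

n = [0.897 × 0.169] / [0.831 × 0.103]
n = 0.151593 / 0.085593 ≈ 1.7711
So the test needs 1.7711 × 90 ≈ 159.40 items; rounding up, 160.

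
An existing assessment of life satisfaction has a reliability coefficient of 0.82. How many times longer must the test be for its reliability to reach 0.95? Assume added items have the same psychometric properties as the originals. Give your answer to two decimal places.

4.17

n = [0.95 × 0.18] / [0.82 × 0.05]
n = 0.1710 / 0.0410 ≈ 4.1707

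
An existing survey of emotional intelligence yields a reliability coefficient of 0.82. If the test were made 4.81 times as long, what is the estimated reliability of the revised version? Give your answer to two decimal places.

Spearman-Brown: r_new = n·r / (1 + (n − 1)·r)
r_new = (4.81 × 0.82) / (1 + (4.81 − 1) × 0.82)
     = 3.9442 / 4.1242 = 0.9564

0.96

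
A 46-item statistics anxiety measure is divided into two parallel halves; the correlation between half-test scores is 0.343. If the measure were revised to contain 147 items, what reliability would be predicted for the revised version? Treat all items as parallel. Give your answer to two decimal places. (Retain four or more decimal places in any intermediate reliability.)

Full-test reliability from the split-half r: r_full = 2(0.343)/(1 + 0.343) = 0.5108
Then adjust to 147 items: n = 147/46 = 3.1957
r_new = n·r_full / (1 + (n − 1)·r_full) = 1.6324 / 2.1216 ≈ 0.7694

0.77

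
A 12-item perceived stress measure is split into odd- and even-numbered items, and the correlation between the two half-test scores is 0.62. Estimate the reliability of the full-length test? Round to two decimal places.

The full test is twice the length of either half (n = 2).
r_full = 2(0.62) / (1 + 0.62)
r_full = 1.2400 / 1.6200 ≈ 0.7654

0.77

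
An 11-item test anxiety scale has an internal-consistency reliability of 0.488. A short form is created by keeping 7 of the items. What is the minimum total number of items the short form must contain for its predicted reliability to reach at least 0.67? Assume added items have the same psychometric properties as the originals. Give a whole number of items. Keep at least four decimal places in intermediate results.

24

First, r for the 7-item form: n = 7/11 = 0.6364, so r_7 = 0.6364·0.488/(1 + (0.6364 − 1)·0.488) = 0.3776
Then solve for n' with r_old = 0.3776, r_target = 0.67: n' = 0.67(1 − 0.3776)/[0.3776(1 − 0.67)] = 3.3466
Total items = 3.3466 × 7 = 23.43, rounded up to 24.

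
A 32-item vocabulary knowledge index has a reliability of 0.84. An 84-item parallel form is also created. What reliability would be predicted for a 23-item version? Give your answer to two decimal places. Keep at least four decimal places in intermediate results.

The 84-item form is not needed; work directly from the 32-item form with n = 23/32 = 0.7188.
r_{23} = n·r / (1 + (n − 1)·r) = 0.6038 / 0.7638 ≈ 0.7905

0.79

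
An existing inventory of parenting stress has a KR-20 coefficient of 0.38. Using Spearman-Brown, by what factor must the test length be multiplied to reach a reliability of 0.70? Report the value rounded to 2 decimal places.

Rearranging the Spearman-Brown formula for n,
n = r*(1 − r) / [ r (1 − r*) ]
n = 0.70(1 − 0.38) / [0.38(1 − 0.70)]
n = 0.4340 / 0.1140 ≈ 3.8070

3.81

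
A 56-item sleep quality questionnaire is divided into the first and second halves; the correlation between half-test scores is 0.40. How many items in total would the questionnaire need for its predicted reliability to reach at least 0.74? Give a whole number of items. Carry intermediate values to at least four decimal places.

120

r_full = 2(0.40)/(1 + 0.40) = 0.5714
n = r_tgt(1 − r_full) / [r_full(1 − r_tgt)] = 0.74 × 0.4286 / (0.5714 × 0.26) ≈ 2.1349
Items = 2.1349 × 56 ≈ 119.55 → 120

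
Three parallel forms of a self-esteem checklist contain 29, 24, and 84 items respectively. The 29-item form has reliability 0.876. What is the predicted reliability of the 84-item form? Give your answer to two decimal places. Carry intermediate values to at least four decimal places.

0.95

Only the ratio of lengths matters: n = 84/29 = 2.8966
r_{84} = n·r / (1 + (n − 1)·r) = 2.5374 / 2.6614 ≈ 0.9534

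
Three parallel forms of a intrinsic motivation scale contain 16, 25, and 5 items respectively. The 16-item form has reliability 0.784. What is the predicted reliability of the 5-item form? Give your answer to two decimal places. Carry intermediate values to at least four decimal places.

Only the ratio of lengths matters: n = 5/16 = 0.3125
r_{5} = n·r / (1 + (n − 1)·r) = 0.2450 / 0.4610 ≈ 0.5315

0.53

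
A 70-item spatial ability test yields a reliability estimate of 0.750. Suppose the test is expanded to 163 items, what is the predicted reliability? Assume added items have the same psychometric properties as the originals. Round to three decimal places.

The new length is 163/70 = 2.3286 times the old.
r_new = (2.3286 × 0.750) / (1 + (2.3286 − 1) × 0.750)
r_new = 1.7464 / 1.9964 ≈ 0.8748

0.875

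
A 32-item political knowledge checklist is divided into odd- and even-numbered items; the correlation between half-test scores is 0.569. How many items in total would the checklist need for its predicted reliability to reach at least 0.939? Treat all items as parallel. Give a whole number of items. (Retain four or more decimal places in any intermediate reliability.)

187

r_full = 2(0.569)/(1 + 0.569) = 0.7253
Solve Spearman-Brown for n: n = 0.939(1 − 0.7253) / [0.7253(1 − 0.939)] = 5.8301
Items = 5.8301 × 32 ≈ 186.56 → 187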